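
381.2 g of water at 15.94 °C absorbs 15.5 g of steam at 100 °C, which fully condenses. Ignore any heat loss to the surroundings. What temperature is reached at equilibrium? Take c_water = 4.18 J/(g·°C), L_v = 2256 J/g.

T_f ≈ 40.3 °C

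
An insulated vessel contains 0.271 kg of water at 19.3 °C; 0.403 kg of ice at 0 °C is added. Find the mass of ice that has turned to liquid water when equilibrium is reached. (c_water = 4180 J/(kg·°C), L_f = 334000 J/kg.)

m_melted ≈ 0.0655 kg

Water can give up m c ΔT = 0.271·4180·19.3 = 21863 J before reaching 0 °C.
To melt every bit of ice: 0.403·334000 = 134602 J.
Since 21863 < 134602 J, not all the ice melts; equilibrium is at 0 °C.
m_melted·334000 = 21863  ⇒  m_melted ≈ 0.06546 kg.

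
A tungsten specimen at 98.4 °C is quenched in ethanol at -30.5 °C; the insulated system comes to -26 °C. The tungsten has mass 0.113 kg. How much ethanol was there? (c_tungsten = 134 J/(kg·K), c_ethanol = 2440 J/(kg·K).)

m ≈ 0.172 kg

Energy conservation, ΣQ = 0:
0.113·134·(-26 − 98.4) + m·2440·(-26 − (-30.5)) = 0
10980 m = 1883.7
m = 1883.7/10980 ≈ 0.1716 kg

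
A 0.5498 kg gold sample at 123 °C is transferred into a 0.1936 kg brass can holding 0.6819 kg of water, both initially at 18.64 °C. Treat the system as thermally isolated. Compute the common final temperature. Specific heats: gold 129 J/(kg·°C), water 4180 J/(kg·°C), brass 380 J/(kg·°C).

T_f ≈ 21.1 °C

Let T be the final temperature. ΣQ_i = 0:
0.5498·129·(T − 123) + 0.6819·4180·(T − 18.64) + 0.1936·380·(T − 18.64) = 0
(70.92 + 2850.3 + 73.57) T = 70.92·123 + 2850.3·18.64 + 73.57·18.64
T = 63225 / 2994.8 = 21.1 °C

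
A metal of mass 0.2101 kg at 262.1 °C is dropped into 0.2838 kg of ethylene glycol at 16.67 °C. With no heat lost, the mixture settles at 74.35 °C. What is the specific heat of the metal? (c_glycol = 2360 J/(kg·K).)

Heat lost by the metal = heat gained by the glycol:
0.2101×c×(262.1 − 74.35) = 0.2838×2360×(74.35 − 16.67)
39.45 c = 38632  ⇒  c ≈ 979.4 J/(kg·K)

c ≈ 979 J/(kg·K)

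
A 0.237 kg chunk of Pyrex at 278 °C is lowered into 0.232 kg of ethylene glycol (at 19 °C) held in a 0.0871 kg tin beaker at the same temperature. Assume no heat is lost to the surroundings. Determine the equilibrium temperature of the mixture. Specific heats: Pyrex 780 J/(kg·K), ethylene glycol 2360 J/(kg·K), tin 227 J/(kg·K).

T_f ≈ 82.7 °C

T_f is the heat-capacity-weighted average of the initial temperatures:
T_f = (184.86·278 + 547.52·19 + 19.77·19) / (184.86 + 547.52 + 19.77)
    = 62170 / 752.15 ≈ 82.66 °C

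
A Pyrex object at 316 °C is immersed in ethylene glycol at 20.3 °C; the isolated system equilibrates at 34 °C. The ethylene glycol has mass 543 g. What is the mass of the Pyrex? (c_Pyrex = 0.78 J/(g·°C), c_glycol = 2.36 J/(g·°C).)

Energy conservation, ΣQ = 0:
m×0.78×(34 − 316) + 543×2.36×(34 − 20.3) = 0
-219.96 m = -17556
m = -17556/-219.96 ≈ 79.82 g

m ≈ 79.8 g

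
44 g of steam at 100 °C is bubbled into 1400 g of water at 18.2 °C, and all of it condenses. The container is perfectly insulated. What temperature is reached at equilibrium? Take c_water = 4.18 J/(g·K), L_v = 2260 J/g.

Energy conservation, ΣQ = 0:
condense steam: −44·2260 = −99440
  condensed water 100 °C→T: 183.92(T − 100)
  water warms: 1400·4.18·(T − 18.2) = 5852(T − 18.2)
6035.9 T = 99440 + 18392 + 106506 = 224338
T ≈ 37.17 °C (< 100 °C, so full condensation is consistent).

T_f ≈ 37.2 °C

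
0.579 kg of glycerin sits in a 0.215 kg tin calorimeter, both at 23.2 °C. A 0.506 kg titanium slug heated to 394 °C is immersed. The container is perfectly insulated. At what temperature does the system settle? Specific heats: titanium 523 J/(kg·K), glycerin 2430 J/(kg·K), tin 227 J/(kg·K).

T_f ≈ 80.2 °C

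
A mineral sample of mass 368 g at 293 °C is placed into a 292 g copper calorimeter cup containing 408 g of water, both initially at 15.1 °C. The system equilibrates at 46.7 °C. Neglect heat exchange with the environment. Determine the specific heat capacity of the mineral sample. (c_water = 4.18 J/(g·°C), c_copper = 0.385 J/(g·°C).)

c ≈ 0.634 J/(g·°C)

Let T be the final temperature. ΣQ_i = 0:
368·c·(46.7 − 293) + 408·4.18·(46.7 − 15.1) + 292·0.385·(46.7 − 15.1) = 0
-90638 c = -57444
c = -57444/-90638 ≈ 0.6338 J/(g·°C)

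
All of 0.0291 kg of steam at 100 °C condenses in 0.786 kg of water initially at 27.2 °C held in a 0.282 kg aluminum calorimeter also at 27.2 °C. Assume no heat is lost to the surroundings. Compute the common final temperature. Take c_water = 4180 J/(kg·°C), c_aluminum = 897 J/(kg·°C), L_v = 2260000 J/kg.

T_f ≈ 47.6 °C

Heat gained plus heat lost sum to zero:
steam→water at 100 °C releases m L_v = 0.0291·2260000 = 65766; condensate cools 100→T: 0.0291·4180·(T − 100) = 121.64(T − 100); water warms: 0.786·4180·(T − 27.2) = 3285.5(T − 27.2); cup: 252.95(T − 27.2)
3660.1 T = 65766 + 12164 + 96245 = 174175
T ≈ 47.59 °C — below 100 °C, confirming all the steam condensed.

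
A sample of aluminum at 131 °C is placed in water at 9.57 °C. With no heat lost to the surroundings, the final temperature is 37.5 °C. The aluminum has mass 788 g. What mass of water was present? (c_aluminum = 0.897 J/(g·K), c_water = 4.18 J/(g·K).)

m ≈ 566 g

Let T be the final temperature. ΣQ_i = 0:
788×0.897×(37.5 − 131) + m×4.18×(37.5 − 9.57) = 0
116.75 m = 66089
m = 66089/116.75 ≈ 566.1 g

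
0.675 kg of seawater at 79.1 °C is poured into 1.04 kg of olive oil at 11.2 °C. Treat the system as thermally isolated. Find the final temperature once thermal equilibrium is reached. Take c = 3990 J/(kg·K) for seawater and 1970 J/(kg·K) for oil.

T_f ≈ 49.8 °C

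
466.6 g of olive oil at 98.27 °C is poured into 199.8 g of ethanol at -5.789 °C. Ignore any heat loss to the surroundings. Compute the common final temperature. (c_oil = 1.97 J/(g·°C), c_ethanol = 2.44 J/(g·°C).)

T_f ≈ 62.2 °C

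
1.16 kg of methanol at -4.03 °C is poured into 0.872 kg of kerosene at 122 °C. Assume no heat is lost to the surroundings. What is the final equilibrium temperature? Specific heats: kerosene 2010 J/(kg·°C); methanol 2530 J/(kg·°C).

T_f ≈ 43.1 °C

T_f = Σ m_i c_i T_i / Σ m_i c_i:
T_f = (1752.7·122 + 2934.8·(-4.03)) / (1752.7 + 2934.8)
    = 202005 / 4687.5 ≈ 43.09 °C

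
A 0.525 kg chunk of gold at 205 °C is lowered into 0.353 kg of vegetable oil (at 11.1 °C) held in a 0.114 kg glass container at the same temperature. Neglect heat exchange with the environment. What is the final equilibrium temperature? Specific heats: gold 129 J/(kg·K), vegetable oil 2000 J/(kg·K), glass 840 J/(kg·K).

Energy conservation, ΣQ = 0:
0.525*129*(T − 205) + 0.353*2000*(T − 11.1) + 0.114*840*(T − 11.1) = 0
67.73(T − 205) + 706(T − 11.1) + 95.76(T − 11.1) = 0
(67.73 + 706 + 95.76) T = 67.73*205 + 706*11.1 + 95.76*11.1
T = 22783/869.49 ≈ 26.20 °C

T_f ≈ 26.2 °C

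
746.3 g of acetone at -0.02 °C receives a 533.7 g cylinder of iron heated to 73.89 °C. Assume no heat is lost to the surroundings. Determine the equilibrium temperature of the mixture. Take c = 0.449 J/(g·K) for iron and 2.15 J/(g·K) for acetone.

T_f is the heat-capacity-weighted average of the initial temperatures:
T_f = (239.63*73.89 + 1604.5*(-0.02)) / (239.63 + 1604.5)
    = 17674 / 1844.2 ≈ 9.58 °C

T_f ≈ 9.6 °C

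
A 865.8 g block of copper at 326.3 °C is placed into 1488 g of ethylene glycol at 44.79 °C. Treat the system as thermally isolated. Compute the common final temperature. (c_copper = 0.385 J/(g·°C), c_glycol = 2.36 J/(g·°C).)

Set heat shed by the hot body equal to heat absorbed by the cold body:
865.8·0.385·(326.3 − T) = 1488·2.36·(T − 44.79)
333.33(326.3 − T) = 3511.7(T − 44.79)
3845 T = 266055  ⇒  T ≈ 69.19 °C

T_f ≈ 69.2 °C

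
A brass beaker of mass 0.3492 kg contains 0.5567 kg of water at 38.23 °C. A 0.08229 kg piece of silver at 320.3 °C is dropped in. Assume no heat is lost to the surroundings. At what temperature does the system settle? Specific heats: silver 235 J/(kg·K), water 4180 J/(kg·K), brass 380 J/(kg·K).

Energy conservation, ΣQ = 0:
0.08229·235·(T − 320.3) + 0.5567·4180·(T − 38.23) + 0.3492·380·(T − 38.23) = 0
19.34(T − 320.3) + 2327(T − 38.23) + 132.7(T − 38.23) = 0
(19.34 + 2327 + 132.7) T = 19.34·320.3 + 2327·38.23 + 132.7·38.23
T = 100228/2479 ≈ 40.43 °C

T_f ≈ 40.4 °C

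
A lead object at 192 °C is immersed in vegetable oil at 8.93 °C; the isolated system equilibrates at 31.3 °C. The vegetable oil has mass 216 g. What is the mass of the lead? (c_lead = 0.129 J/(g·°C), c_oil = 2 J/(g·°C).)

Let T be the final temperature. ΣQ_i = 0:
m·0.129·(31.3 − 192) + 216·2·(31.3 − 8.93) = 0
-20.73 m = -9663.8
m = -9663.8/-20.73 ≈ 466.2 g

m ≈ 466 g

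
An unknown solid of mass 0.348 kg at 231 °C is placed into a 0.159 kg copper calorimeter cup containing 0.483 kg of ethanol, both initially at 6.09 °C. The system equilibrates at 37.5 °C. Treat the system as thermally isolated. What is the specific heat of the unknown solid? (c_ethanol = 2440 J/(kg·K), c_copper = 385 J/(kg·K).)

Net heat exchanged in the isolated system is zero:
0.348×c×(37.5 − 231) + 0.483×2440×(37.5 − 6.09) + 0.159×385×(37.5 − 6.09) = 0
-67.34 c = -38940
c = -38940/-67.34 ≈ 578.3 J/(kg·K)

c ≈ 578 J/(kg·K)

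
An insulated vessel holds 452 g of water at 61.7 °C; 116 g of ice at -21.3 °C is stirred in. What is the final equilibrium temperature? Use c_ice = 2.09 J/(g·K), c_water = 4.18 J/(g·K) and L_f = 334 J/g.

T_f ≈ 30.6 °C

Conservation of energy gives ΣQ = 0:
ice -21.3→0 °C: 116·2.09·21.3 = 5164
  latent heat to melt: 116·334 = 38744
  meltwater 0→T: 116·4.18·T = 484.88 T
  water cools: 452·4.18·(T − 61.7) = 1889.4(T − 61.7)
2374.2 T = 116574 − 43908 = 72666
T ≈ 30.61 °C. Since T > 0 °C, the all-ice-melts assumption holds.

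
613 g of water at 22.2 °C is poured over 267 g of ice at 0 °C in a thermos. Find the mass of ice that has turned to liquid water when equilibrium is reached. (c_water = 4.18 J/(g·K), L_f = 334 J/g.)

Cooling the water to 0 °C releases 613×4.18×22.2 = 56884 J.
Fully melting the ice requires m_ice L_f = 267×334 = 89178 J.
Since 56884 < 89178 J, not all the ice melts; equilibrium is at 0 °C.
m_melt = 56884 / L_f = 170.3 g.

m_melted ≈ 170 g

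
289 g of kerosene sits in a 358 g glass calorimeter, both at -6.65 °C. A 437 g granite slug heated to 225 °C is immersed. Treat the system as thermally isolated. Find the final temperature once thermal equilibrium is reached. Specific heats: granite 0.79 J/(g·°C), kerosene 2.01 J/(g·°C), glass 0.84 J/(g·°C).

T_f ≈ 58.5 °C

Taking heat into each body as positive, Σ m c ΔT = 0:
437·0.79·(T − 225) + 289·2.01·(T − (-6.65)) + 358·0.84·(T − (-6.65)) = 0
345.23(T − 225) + 580.89(T − (-6.65)) + 300.72(T − (-6.65)) = 0
(345.23 + 580.89 + 300.72) T = 345.23·225 + 580.89·(-6.65) + 300.72·(-6.65)
T ≈ 58.54 °C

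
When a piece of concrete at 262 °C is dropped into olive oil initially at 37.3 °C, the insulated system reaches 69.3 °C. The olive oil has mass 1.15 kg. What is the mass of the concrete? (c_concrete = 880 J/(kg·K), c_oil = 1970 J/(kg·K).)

m ≈ 0.428 kg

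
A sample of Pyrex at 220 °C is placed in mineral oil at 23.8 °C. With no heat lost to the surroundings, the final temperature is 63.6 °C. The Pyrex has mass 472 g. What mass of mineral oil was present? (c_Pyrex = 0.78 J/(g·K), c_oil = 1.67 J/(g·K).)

Taking heat into each body as positive, Σ m c ΔT = 0:
472·0.78·(63.6 − 220) + m·1.67·(63.6 − 23.8) = 0
66.47 m = 57580
m = 57580/66.47 ≈ 866.3 g

m ≈ 866 g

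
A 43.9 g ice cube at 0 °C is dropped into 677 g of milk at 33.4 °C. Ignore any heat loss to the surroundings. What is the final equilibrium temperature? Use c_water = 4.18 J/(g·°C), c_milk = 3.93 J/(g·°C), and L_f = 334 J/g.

Energy balance with sensible and latent terms:
melt ice: 43.9·334 = 14663
  meltwater 0→T: 43.9·4.18·T = 183.5 T
  milk: 2660.6(T − 33.4)
2844.1 T = 88864 − 14663 = 74202
T ≈ 26.09 °C. Since T > 0 °C, the all-ice-melts assumption holds.

T_f ≈ 26.1 °C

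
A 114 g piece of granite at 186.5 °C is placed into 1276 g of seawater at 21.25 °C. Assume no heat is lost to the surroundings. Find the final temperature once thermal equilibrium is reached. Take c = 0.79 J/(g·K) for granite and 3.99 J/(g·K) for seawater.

Set heat shed by the hot body equal to heat absorbed by the cold body:
114*0.79*(186.5 − T) = 1276*3.99*(T − 21.25)
90.06(186.5 − T) = 5091.2(T − 21.25)
5181.3 T = 124985  ⇒  T ≈ 24.12 °C

T_f ≈ 24.1 °C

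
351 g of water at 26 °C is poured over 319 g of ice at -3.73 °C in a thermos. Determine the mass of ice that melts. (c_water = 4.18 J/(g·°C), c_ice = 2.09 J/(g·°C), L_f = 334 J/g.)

m_melted ≈ 107 g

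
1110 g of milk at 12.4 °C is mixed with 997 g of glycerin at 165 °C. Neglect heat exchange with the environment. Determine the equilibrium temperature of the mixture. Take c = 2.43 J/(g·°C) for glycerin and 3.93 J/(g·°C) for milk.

Taking heat into each body as positive, Σ m c ΔT = 0:
997·2.43·(T − 165) + 1110·3.93·(T − 12.4) = 0
2422.7(T − 165) + 4362.3(T − 12.4) = 0
(2422.7 + 4362.3) T = 2422.7·165 + 4362.3·12.4
T ≈ 66.89 °C

T_f ≈ 66.9 °C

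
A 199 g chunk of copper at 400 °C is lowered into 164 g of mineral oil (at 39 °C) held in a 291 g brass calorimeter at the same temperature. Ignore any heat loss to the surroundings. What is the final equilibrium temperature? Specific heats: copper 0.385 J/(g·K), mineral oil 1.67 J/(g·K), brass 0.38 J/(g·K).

Taking heat into each body as positive, Σ m c ΔT = 0:
199·0.385·(T − 400) + 164·1.67·(T − 39) + 291·0.38·(T − 39) = 0
76.61(T − 400) + 273.88(T − 39) + 110.58(T − 39) = 0
(76.61 + 273.88 + 110.58) T = 76.61·400 + 273.88·39 + 110.58·39
T = 45640/461.07 ≈ 98.99 °C

T_f ≈ 99.0 °C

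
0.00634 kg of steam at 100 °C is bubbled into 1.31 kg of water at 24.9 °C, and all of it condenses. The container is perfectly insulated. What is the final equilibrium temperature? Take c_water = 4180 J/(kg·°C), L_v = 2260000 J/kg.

T_f ≈ 27.9 °C

Taking heat into each body as positive, Σ m c ΔT = 0:
condense steam: −0.00634×2260000 = −14328; condensate cools 100→T: 0.00634×4180×(T − 100) = 26.5(T − 100); water warms: 1.31×4180×(T − 24.9) = 5475.8(T − 24.9)
5502.3 T = 14328 + 2650.1 + 136347 = 153326
T ≈ 27.87 °C, under the boiling point, so the assumption holds.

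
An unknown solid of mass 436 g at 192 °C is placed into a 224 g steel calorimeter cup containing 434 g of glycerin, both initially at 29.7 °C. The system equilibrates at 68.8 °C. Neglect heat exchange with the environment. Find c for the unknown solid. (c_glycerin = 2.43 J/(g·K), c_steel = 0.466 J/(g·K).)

c ≈ 0.844 J/(g·K)

Net heat exchanged in the isolated system is zero:
436×c×(68.8 − 192) + 434×2.43×(68.8 − 29.7) + 224×0.466×(68.8 − 29.7) = 0
-53715 c = -45317
c = -45317/-53715 ≈ 0.8437 J/(g·K)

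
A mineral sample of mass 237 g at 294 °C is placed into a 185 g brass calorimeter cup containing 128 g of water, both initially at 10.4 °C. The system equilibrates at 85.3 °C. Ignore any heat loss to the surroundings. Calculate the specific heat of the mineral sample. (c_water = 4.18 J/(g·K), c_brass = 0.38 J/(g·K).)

Net heat exchanged in the isolated system is zero:
237·c·(85.3 − 294) + 128·4.18·(85.3 − 10.4) + 185·0.38·(85.3 − 10.4) = 0
-49462 c = -45340
c = -45340/-49462 ≈ 0.9167 J/(g·K)

c ≈ 0.917 J/(g·K)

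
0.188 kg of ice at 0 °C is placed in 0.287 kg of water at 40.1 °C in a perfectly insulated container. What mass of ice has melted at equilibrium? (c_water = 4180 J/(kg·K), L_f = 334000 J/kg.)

m_melted ≈ 0.144 kg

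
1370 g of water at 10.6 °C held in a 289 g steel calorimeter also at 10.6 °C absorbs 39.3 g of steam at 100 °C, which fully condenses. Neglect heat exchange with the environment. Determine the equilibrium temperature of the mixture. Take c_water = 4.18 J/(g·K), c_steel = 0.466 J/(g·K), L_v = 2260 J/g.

T_f ≈ 27.8 °C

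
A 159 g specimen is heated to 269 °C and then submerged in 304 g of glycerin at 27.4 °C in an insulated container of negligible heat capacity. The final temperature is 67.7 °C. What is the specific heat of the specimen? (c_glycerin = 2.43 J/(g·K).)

c ≈ 0.93 J/(g·K)

Heat lost by the specimen = heat gained by the glycerin:
159×c×(269 − 67.7) = 304×2.43×(67.7 − 27.4)
32007 c = 29770  ⇒  c ≈ 0.9301 J/(g·K)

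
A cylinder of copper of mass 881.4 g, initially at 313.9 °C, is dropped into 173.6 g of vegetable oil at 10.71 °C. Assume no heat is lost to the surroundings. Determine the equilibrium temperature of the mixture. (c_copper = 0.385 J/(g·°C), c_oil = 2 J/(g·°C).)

T_f ≈ 160.6 °C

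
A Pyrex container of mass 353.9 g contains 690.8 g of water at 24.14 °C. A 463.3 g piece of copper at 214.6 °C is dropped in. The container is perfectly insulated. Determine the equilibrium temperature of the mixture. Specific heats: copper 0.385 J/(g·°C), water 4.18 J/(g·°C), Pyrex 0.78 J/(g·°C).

T_f ≈ 34.3 °C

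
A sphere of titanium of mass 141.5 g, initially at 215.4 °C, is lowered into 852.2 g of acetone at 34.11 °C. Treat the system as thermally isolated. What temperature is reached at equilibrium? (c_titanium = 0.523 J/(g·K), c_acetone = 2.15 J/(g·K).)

|Q_titanium| = |Q_acetone|:
141.5×0.523×(215.4 − T) = 852.2×2.15×(T − 34.11)
74(215.4 − T) = 1832.2(T − 34.11)
1906.2 T = 78438  ⇒  T ≈ 41.15 °C

T_f ≈ 41.1 °C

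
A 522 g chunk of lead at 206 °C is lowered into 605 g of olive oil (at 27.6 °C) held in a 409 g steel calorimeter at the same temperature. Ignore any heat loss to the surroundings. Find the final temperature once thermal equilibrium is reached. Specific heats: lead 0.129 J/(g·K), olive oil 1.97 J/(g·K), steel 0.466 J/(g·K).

T_f ≈ 35.9 °C

T_f = Σ m_i c_i T_i / Σ m_i c_i:
T_f = (67.34*206 + 1191.8*27.6 + 190.59*27.6) / (67.34 + 1191.8 + 190.59)
    = 52027 / 1449.8 ≈ 35.89 °C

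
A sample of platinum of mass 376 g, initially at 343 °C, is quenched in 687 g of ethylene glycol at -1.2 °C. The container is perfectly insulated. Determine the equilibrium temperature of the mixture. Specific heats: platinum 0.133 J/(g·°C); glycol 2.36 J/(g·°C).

T_f ≈ 9.1 °C

Energy conservation, ΣQ = 0:
376·0.133·(T − 343) + 687·2.36·(T − (-1.2)) = 0
50.01(T − 343) + 1621.3(T − (-1.2)) = 0
(50.01 + 1621.3) T = 50.01·343 + 1621.3·(-1.2)
T = 15207/1671.3 ≈ 9.10 °C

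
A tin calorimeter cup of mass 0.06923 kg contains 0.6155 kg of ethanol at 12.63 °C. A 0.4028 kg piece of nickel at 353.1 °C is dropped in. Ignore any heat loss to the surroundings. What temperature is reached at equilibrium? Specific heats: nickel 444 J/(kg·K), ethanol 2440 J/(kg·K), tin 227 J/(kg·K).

T_f ≈ 48.5 °C

With ΣQ=0 the equilibrium temperature is the m·c-weighted mean:
T_f = (178.84·353.1 + 1501.8·12.63 + 15.72·12.63) / (178.84 + 1501.8 + 15.72)
    = 82316 / 1696.4 ≈ 48.52 °C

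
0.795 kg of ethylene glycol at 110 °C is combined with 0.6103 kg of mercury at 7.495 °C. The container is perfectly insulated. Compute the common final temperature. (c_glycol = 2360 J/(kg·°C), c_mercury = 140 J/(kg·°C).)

Heat lost by the glycol equals heat gained by the mercury:
0.795×2360×(110 − T) = 0.6103×140×(T − 7.495)
1876.2(110 − T) = 85.44(T − 7.495)
1961.6 T = 207022  ⇒  T ≈ 105.54 °C

T_f ≈ 105.5 °C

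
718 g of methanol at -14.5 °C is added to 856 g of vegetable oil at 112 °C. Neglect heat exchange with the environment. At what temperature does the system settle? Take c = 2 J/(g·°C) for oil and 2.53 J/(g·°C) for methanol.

T_f ≈ 46.9 °C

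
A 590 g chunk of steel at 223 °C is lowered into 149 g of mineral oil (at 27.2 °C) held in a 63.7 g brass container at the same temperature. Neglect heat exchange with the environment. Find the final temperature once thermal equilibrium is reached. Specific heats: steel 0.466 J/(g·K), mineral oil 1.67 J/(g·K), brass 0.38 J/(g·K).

T_f ≈ 125.4 °C

Taking heat into each body as positive, Σ m c ΔT = 0:
590*0.466*(T − 223) + 149*1.67*(T − 27.2) + 63.7*0.38*(T − 27.2) = 0
274.94(T − 223) + 248.83(T − 27.2) + 24.21(T − 27.2) = 0
(274.94 + 248.83 + 24.21) T = 274.94*223 + 248.83*27.2 + 24.21*27.2
T = 68738/547.98 ≈ 125.44 °C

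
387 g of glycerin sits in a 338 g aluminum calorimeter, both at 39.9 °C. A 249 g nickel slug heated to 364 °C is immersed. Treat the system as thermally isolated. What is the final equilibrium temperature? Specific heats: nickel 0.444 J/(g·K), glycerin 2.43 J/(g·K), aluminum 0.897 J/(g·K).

Setting the total heat transfer to zero:
249*0.444*(T − 364) + 387*2.43*(T − 39.9) + 338*0.897*(T − 39.9) = 0
1354.2 T = 89862
T = 89862/1354.2 ≈ 66.36 °C

T_f ≈ 66.4 °C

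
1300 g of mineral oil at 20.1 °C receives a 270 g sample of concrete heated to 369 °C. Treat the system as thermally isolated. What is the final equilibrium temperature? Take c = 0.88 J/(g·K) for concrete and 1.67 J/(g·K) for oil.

T_f ≈ 54.5 °C

|Q_concrete| = |Q_oil|:
270·0.88·(369 − T) = 1300·1.67·(T − 20.1)
237.6(369 − T) = 2171(T − 20.1)
2408.6 T = 131312  ⇒  T ≈ 54.52 °C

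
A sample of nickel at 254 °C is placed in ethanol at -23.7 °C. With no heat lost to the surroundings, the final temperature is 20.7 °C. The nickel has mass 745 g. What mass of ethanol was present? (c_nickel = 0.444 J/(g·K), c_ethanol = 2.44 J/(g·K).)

Taking heat into each body as positive, Σ m c ΔT = 0:
745×0.444×(20.7 − 254) + m×2.44×(20.7 − (-23.7)) = 0
108.34 m = 77171
m = 77171/108.34 ≈ 712.3 g

m ≈ 712 g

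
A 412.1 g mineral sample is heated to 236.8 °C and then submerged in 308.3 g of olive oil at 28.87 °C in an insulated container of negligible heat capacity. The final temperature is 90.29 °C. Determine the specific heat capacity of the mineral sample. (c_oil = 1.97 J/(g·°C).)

c ≈ 0.618 J/(g·°C)

m_s c (T_s − T_f) = m_oil c_oil (T_f − T_0):
412.1×c×(236.8 − 90.29) = 308.3×1.97×(90.29 − 28.87)
60377 c = 37303  ⇒  c ≈ 0.6178 J/(g·°C)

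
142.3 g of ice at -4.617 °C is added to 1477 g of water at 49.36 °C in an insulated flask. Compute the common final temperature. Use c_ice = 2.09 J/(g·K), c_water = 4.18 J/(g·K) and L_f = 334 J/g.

T_f ≈ 37.8 °C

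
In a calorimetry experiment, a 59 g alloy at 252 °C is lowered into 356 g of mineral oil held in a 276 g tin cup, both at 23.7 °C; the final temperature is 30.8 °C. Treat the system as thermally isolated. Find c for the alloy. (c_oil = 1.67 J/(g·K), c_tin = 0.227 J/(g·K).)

c ≈ 0.358 J/(g·K)

Setting the total heat transfer to zero:
59·c·(30.8 − 252) + 356·1.67·(30.8 − 23.7) + 276·0.227·(30.8 − 23.7) = 0
-13051 c = -4665.9
c = -4665.9/-13051 ≈ 0.3575 J/(g·K)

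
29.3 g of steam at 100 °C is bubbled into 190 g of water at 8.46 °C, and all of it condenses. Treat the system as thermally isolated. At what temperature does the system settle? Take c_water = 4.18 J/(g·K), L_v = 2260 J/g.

T_f ≈ 92.9 °C

Net heat exchanged in the isolated system is zero:
steam→water at 100 °C releases m L_v = 29.3×2260 = 66218; condensate cools 100→T: 29.3×4.18×(T − 100) = 122.47(T − 100); original water: 794.2(T − 8.46)
916.67 T = 66218 + 12247 + 6718.9 = 85184
T ≈ 92.93 °C (< 100 °C, so full condensation is consistent).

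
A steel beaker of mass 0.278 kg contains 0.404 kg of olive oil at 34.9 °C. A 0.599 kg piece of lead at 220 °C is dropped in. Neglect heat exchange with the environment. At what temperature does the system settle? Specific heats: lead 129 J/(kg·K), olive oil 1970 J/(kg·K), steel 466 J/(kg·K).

T_f ≈ 49.2 °C

T_f = Σ m_i c_i T_i / Σ m_i c_i:
T_f = (77.27·220 + 795.88·34.9 + 129.55·34.9) / (77.27 + 795.88 + 129.55)
    = 49297 / 1002.7 ≈ 49.16 °C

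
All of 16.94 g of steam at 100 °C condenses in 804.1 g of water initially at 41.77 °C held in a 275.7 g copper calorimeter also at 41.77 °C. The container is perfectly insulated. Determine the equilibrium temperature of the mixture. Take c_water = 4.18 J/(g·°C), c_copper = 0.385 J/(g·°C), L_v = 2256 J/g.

T_f ≈ 53.7 °C

Sum of m c ΔT and latent-heat terms is zero:
latent heat released on condensation: 16.94·2256 = 38217
  condensed water 100 °C→T: 70.81(T − 100)
  original water: 3361.1(T − 41.77)
  copper cup: 275.7·0.385·(T − 41.77) = 106.14(T − 41.77)
3538.1 T = 38217 + 7080.9 + 144828 = 190126
T ≈ 53.74 °C — below 100 °C, confirming all the steam condensed.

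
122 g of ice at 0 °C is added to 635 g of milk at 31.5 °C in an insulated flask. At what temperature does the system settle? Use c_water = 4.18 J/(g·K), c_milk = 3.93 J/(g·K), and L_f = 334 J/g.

T_f ≈ 12.6 °C

Energy conservation, ΣQ = 0:
melt ice: 122×334 = 40748; meltwater 0→T: 122×4.18×T = 509.96 T; milk cools: 635×3.93×(T − 31.5) = 2495.6(T − 31.5)
3005.5 T = 78610 − 40748 = 37862
T ≈ 12.60 °C. Since T > 0 °C, the all-ice-melts assumption holds.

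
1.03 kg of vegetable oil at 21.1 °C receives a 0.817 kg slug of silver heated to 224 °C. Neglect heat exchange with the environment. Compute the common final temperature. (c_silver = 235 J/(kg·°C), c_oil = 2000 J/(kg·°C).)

T_f ≈ 38.4 °C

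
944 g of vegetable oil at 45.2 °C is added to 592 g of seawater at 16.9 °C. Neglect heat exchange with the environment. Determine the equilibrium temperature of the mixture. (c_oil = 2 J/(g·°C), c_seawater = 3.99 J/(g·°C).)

T_f ≈ 29.5 °C

T_f = Σ m_i c_i T_i / Σ m_i c_i:
T_f = (1888·45.2 + 2362.1·16.9) / (1888 + 2362.1)
    = 125257 / 4250.1 ≈ 29.47 °C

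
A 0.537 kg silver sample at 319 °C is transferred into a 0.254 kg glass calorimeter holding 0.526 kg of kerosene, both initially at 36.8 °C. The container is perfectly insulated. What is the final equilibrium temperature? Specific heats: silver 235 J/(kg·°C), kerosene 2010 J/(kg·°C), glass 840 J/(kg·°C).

Let T be the final temperature. ΣQ_i = 0:
0.537×235×(T − 319) + 0.526×2010×(T − 36.8) + 0.254×840×(T − 36.8) = 0
126.2(T − 319) + 1057.3(T − 36.8) + 213.36(T − 36.8) = 0
(126.2 + 1057.3 + 213.36) T = 126.2×319 + 1057.3×36.8 + 213.36×36.8
T = 87015 / 1396.8 = 62.3 °C

T_f ≈ 62.3 °C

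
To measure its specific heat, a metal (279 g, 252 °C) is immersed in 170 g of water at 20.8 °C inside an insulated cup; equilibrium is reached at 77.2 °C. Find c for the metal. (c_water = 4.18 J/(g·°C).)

Heat gained plus heat lost sum to zero:
279·c·(77.2 − 252) + 170·4.18·(77.2 − 20.8) = 0
-48769 c = -40078
c = -40078/-48769 ≈ 0.8218 J/(g·°C)

c ≈ 0.822 J/(g·°C)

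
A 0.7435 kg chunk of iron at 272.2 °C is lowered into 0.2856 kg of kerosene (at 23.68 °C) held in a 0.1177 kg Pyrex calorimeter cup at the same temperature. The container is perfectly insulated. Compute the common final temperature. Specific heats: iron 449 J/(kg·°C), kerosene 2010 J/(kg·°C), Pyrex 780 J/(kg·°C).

T_f ≈ 106.7 °C

Let T be the final temperature. ΣQ_i = 0:
0.7435×449×(T − 272.2) + 0.2856×2010×(T − 23.68) + 0.1177×780×(T − 23.68) = 0
333.83(T − 272.2) + 574.06(T − 23.68) + 91.81(T − 23.68) = 0
(333.83 + 574.06 + 91.81) T = 333.83×272.2 + 574.06×23.68 + 91.81×23.68
T = 106637 / 999.69 = 107 °C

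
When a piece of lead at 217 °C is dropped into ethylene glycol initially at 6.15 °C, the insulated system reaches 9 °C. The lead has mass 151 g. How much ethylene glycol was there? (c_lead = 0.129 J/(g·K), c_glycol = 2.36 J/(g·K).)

Heat gained plus heat lost sum to zero:
151×0.129×(9 − 217) + m×2.36×(9 − 6.15) = 0
6.726 m = 4051.6
m = 4051.6/6.726 ≈ 602.4 g

m ≈ 602 g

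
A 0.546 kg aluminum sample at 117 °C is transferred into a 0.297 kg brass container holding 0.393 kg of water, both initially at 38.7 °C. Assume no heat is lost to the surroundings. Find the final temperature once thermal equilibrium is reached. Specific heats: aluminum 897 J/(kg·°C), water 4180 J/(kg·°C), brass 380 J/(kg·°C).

Heat gained plus heat lost sum to zero:
0.546*897*(T − 117) + 0.393*4180*(T − 38.7) + 0.297*380*(T − 38.7) = 0
489.76(T − 117) + 1642.7(T − 38.7) + 112.86(T − 38.7) = 0
(489.76 + 1642.7 + 112.86) T = 489.76*117 + 1642.7*38.7 + 112.86*38.7
T = 125244 / 2245.4 = 55.8 °C

T_f ≈ 55.8 °C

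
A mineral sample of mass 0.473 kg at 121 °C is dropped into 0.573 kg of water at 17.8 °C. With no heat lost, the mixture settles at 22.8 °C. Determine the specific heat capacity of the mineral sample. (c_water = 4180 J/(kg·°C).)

m_s c (T_s − T_f) = m_water c_water (T_f − T_0):
0.473·c·(121 − 22.8) = 0.573·4180·(22.8 − 17.8)
46.45 c = 11976  ⇒  c ≈ 257.8 J/(kg·°C)

c ≈ 258 J/(kg·°C)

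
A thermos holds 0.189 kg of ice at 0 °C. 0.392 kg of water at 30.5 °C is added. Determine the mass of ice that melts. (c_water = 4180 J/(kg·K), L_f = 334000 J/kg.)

m_melted ≈ 0.15 kg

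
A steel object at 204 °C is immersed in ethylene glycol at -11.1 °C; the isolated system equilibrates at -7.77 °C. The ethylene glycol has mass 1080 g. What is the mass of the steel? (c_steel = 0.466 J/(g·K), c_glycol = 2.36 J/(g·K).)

m ≈ 86 g

|Q_steel| = |Q_glycol|:
m×0.466×(204 − -7.77) = 1080×2.36×(-7.77 − (-11.1))
98.68 m = 8487.5  ⇒  m ≈ 86.01 g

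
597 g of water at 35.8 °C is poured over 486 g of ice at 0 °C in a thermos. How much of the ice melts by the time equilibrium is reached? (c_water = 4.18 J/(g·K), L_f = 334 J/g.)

m_melted ≈ 267 g

Heat available from the water dropping to 0 °C: 597×4.18×35.8 = 89337 J.
Fully melting the ice requires m_ice L_f = 486×334 = 162324 J.
89337 J < 162324 J, so only part of the ice melts and the system sits at 0 °C.
m_melt = 89337 / L_f = 267.5 g.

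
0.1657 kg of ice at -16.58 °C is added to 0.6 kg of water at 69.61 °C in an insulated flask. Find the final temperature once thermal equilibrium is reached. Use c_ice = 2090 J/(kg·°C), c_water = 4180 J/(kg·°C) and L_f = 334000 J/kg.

Energy conservation, ΣQ = 0:
warm ice to 0 °C: 0.1657·2090·(0 − (-16.58)) = 5741.9
  latent heat to melt: 0.1657·334000 = 55344
  meltwater 0→T: 0.1657·4180·T = 692.63 T
  water cools: 0.6·4180·(T − 69.61) = 2508(T − 69.61)
3200.6 T = 174582 − 61086 = 113496
T ≈ 35.46 °C — above 0 °C, consistent with complete melting.

T_f ≈ 35.5 °C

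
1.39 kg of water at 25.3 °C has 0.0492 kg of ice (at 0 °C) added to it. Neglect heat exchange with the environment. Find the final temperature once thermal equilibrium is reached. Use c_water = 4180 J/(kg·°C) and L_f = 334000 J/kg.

Conservation of energy gives ΣQ = 0:
latent heat to melt: 0.0492×334000 = 16433
  warm the meltwater: 205.66 T
  water: 5810.2(T − 25.3)
6015.9 T = 146998 − 16433 = 130565
T ≈ 21.70 °C — above 0 °C, consistent with complete melting.

T_f ≈ 21.7 °C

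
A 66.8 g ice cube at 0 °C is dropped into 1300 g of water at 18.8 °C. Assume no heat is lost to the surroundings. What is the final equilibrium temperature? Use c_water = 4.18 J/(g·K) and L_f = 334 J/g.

Net heat exchanged in the isolated system is zero:
fusion: m_ice L_f = 66.8·334 = 22311
  meltwater 0→T: 66.8·4.18·T = 279.22 T
  water cools: 1300·4.18·(T − 18.8) = 5434(T − 18.8)
5713.2 T = 102159 − 22311 = 79848
T ≈ 13.98 °C (positive, so assuming full melt was valid).

T_f ≈ 14.0 °C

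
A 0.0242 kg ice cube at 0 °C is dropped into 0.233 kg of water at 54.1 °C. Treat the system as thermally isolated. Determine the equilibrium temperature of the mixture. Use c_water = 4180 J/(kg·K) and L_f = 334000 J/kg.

T_f ≈ 41.5 °C

Sum of m c ΔT and latent-heat terms is zero:
melt ice: 0.0242·334000 = 8082.8
  warm the meltwater: 101.16 T
  water cools: 0.233·4180·(T − 54.1) = 973.94(T − 54.1)
1075.1 T = 52690 − 8082.8 = 44607
T ≈ 41.49 °C. Since T > 0 °C, the all-ice-melts assumption holds.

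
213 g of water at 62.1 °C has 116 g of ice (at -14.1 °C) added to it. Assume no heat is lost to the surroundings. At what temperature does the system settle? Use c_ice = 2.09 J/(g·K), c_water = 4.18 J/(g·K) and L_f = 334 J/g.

T_f ≈ 9.5 °C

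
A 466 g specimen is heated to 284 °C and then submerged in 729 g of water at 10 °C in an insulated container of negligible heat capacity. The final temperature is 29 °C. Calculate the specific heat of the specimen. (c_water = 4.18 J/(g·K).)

c ≈ 0.487 J/(g·K)

Heat gained plus heat lost sum to zero:
466×c×(29 − 284) + 729×4.18×(29 − 10) = 0
-118830 c = -57897
c = -57897/-118830 ≈ 0.4872 J/(g·K)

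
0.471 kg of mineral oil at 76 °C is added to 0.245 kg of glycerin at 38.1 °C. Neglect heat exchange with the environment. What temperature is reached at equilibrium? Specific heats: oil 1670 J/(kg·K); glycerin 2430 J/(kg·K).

|Q_oil| = |Q_glycerin|:
0.471×1670×(76 − T) = 0.245×2430×(T − 38.1)
786.57(76 − T) = 595.35(T − 38.1)
1381.9 T = 82462  ⇒  T ≈ 59.67 °C

T_f ≈ 59.7 °C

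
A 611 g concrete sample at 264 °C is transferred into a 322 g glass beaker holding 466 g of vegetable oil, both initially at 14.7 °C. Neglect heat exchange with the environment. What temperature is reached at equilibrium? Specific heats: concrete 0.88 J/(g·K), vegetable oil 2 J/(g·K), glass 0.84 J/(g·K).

T_f is the heat-capacity-weighted average of the initial temperatures:
T_f = (537.68*264 + 932*14.7 + 270.48*14.7) / (537.68 + 932 + 270.48)
    = 159624 / 1740.2 ≈ 91.73 °C

T_f ≈ 91.7 °C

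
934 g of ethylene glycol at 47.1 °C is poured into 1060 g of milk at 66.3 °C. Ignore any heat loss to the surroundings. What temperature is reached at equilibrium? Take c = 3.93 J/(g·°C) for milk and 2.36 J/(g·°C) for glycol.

Net heat exchanged in the isolated system is zero:
1060×3.93×(T − 66.3) + 934×2.36×(T − 47.1) = 0
4165.8(T − 66.3) + 2204.2(T − 47.1) = 0
6370 T = 380012
T = 380012 / 6370 = 59.7 °C

T_f ≈ 59.7 °C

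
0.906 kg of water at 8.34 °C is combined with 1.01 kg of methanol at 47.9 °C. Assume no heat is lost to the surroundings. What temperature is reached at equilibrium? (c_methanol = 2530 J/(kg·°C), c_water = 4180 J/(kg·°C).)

Heat lost by the methanol equals heat gained by the water:
1.01×2530×(47.9 − T) = 0.906×4180×(T − 8.34)
2555.3(47.9 − T) = 3787.1(T − 8.34)
6342.4 T = 153983  ⇒  T ≈ 24.28 °C

T_f ≈ 24.3 °C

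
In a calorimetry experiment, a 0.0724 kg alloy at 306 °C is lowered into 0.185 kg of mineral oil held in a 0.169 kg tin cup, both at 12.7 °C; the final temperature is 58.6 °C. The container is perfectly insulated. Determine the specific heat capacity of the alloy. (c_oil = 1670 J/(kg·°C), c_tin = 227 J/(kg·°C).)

c ≈ 890 J/(kg·°C)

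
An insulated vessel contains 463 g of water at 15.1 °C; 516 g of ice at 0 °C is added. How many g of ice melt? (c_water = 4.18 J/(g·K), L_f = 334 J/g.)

Heat available from the water dropping to 0 °C: 463·4.18·15.1 = 29224 J.
Fully melting the ice requires m_ice L_f = 516·334 = 172344 J.
29224 J < 172344 J, so only part of the ice melts and the system sits at 0 °C.
Mass melted = 29224/334 ≈ 87.5 g.

m_melted ≈ 87.5 g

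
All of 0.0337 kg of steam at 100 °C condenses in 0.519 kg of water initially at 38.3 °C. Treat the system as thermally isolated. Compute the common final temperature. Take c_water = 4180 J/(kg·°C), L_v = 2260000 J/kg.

T_f ≈ 75.0 °C

Sum of m c ΔT and latent-heat terms is zero:
latent heat released on condensation: 0.0337·2260000 = 76162
  condensate cools 100→T: 0.0337·4180·(T − 100) = 140.87(T − 100)
  original water: 2169.4(T − 38.3)
2310.3 T = 76162 + 14087 + 83089 = 173337
T ≈ 75.03 °C — below 100 °C, confirming all the steam condensed.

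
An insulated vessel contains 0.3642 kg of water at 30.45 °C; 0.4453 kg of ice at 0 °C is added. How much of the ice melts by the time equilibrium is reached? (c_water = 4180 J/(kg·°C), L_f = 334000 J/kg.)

Heat available from the water dropping to 0 °C: 0.3642×4180×30.45 = 46356 J.
Fully melting the ice requires m_ice L_f = 0.4453×334000 = 148730 J.
That's not enough to melt it all — equilibrium is at 0 °C with ice remaining.
Mass melted = 46356/334000 ≈ 0.1388 kg.

m_melted ≈ 0.139 kg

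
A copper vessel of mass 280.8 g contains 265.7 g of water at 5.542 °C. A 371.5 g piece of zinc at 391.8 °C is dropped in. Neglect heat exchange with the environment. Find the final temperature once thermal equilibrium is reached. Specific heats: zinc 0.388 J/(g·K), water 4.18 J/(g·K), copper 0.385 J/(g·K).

T_f ≈ 46.4 °C

Heat gained plus heat lost sum to zero:
371.5·0.388·(T − 391.8) + 265.7·4.18·(T − 5.542) + 280.8·0.385·(T − 5.542) = 0
144.14(T − 391.8) + 1110.6(T − 5.542) + 108.11(T − 5.542) = 0
(144.14 + 1110.6 + 108.11) T = 144.14·391.8 + 1110.6·5.542 + 108.11·5.542
T = 63229/1362.9 ≈ 46.39 °C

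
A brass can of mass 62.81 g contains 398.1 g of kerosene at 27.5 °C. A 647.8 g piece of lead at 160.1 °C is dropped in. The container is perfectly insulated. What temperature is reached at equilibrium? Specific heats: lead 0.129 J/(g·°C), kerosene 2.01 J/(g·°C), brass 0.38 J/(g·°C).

T_f ≈ 39.7 °C

Net heat exchanged in the isolated system is zero:
647.8*0.129*(T − 160.1) + 398.1*2.01*(T − 27.5) + 62.81*0.38*(T − 27.5) = 0
83.57(T − 160.1) + 800.18(T − 27.5) + 23.87(T − 27.5) = 0
(83.57 + 800.18 + 23.87) T = 83.57*160.1 + 800.18*27.5 + 23.87*27.5
T = 36040/907.61 ≈ 39.71 °C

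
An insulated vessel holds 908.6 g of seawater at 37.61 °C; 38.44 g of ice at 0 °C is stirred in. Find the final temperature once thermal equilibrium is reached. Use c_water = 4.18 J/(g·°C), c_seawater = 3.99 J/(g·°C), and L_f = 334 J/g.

T_f ≈ 32.6 °C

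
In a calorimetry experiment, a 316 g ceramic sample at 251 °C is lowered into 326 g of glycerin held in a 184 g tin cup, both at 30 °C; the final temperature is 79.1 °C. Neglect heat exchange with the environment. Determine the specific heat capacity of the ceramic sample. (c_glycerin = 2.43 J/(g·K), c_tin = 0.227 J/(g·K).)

Let T be the final temperature. ΣQ_i = 0:
316×c×(79.1 − 251) + 326×2.43×(79.1 − 30) + 184×0.227×(79.1 − 30) = 0
-54320 c = -40947
c = -40947/-54320 ≈ 0.7538 J/(g·K)

c ≈ 0.754 J/(g·K)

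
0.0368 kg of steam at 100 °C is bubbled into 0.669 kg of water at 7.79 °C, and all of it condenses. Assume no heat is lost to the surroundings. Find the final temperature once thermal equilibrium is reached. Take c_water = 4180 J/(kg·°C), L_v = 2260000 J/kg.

Setting the total heat transfer to zero:
latent heat released on condensation: 0.0368·2260000 = 83168; condensed water 100 °C→T: 153.82(T − 100); water warms: 0.669·4180·(T − 7.79) = 2796.4(T − 7.79)
2950.2 T = 83168 + 15382 + 21784 = 120335
T ≈ 40.79 °C (< 100 °C, so full condensation is consistent).

T_f ≈ 40.8 °C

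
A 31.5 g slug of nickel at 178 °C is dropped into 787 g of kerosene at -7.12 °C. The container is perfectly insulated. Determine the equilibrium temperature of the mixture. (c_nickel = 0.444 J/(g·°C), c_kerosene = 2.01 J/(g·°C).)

T_f ≈ -5.5 °C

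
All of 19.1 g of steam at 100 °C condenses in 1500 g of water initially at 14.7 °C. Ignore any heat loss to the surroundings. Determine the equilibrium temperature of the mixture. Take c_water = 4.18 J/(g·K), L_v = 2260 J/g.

T_f ≈ 22.6 °C

Setting the total heat transfer to zero:
steam→water at 100 °C releases m L_v = 19.1·2260 = 43166; condensed water 100 °C→T: 79.84(T − 100); original water: 6270(T − 14.7)
6349.8 T = 43166 + 7983.8 + 92169 = 143319
T ≈ 22.57 °C (< 100 °C, so full condensation is consistent).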